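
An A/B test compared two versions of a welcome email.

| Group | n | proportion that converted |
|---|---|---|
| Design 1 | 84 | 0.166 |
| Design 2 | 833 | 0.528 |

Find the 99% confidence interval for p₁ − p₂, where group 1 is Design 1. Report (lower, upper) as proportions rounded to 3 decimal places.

(-0.476, -0.248)

Each SE is √(p̂(1−p̂)/n): √(0.1660·0.8340/84) = 0.04060 and √(0.5280·0.4720/833) = 0.01730.
SE(p̂₁ − p̂₂) = √(SE₁² + SE₂²) = √(0.00164836 + 0.00029929) = 0.04413, since the two samples are independent.
At 99% confidence z* = 2.576; margin = 2.576 × 0.04413 = 0.11368.
The difference is 0.1660 − 0.5280 = -0.3620, so the interval is -0.3620 ± 0.11368 = (-0.476, -0.248).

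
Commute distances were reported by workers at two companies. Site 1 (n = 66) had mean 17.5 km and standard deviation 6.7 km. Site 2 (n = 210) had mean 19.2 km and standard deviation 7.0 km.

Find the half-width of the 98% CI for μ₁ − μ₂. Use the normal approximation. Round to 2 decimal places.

Standard errors of each mean: 6.7/√66 = 0.8247 and 7.0/√210 = 0.4830.
SE(x̄₁ − x̄₂) = √(0.8247² + 0.4830²) = 0.9557 for independent samples with unequal variances.
With z* = 2.326, the margin is 2.326 × 0.9557 = 2.2230.

2.22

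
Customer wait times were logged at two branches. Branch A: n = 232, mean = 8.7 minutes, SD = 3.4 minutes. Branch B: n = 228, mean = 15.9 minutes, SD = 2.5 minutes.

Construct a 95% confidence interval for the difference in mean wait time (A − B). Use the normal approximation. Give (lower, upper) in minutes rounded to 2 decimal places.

Standard errors of each mean: 3.4/√232 = 0.2232 and 2.5/√228 = 0.1656.
SE(x̄₁ − x̄₂) = √(0.2232² + 0.1656²) = 0.2779 for independent samples with unequal variances.
With z* = 1.960, the margin is 1.960 × 0.2779 = 0.5447.
x̄₁ − x̄₂ = 8.7 − 15.9 = -7.2000; the interval is -7.2000 ± 0.5447 = (-7.74, -6.66).

(-7.74, -6.66)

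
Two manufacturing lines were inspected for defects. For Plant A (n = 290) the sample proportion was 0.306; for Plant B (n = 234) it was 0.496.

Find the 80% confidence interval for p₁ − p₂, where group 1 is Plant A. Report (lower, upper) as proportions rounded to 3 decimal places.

(-0.244, -0.136)

The two standard errors are √(0.3060×0.6940/290) = 0.02706 and √(0.4960×0.5040/234) = 0.03268.
Because the samples are independent, SE_diff = √(0.02706² + 0.03268²) = 0.04243.
Using z* = 1.282 for 80%, ME = 1.282 × 0.04243 = 0.05440.
p̂₁ − p̂₂ = -0.1900; interval -0.1900 ± 0.05440 gives (-0.244, -0.136).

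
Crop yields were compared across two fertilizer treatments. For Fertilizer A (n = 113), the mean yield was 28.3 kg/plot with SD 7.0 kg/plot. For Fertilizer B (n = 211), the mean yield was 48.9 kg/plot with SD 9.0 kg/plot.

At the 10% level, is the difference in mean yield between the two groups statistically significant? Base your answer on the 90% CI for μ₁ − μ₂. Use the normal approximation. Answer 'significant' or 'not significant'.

significant

SE₁ = s₁/√n₁ = 7.0/√113 = 0.6585; SE₂ = 9.0/√211 = 0.6196.
Independent samples, unequal variances: SE_diff = √(SE₁² + SE₂²) = √(0.43362225 + 0.38390416) = 0.9042.
z* = 1.645, so margin of error = 1.645 × 0.9042 = 1.4874.
Difference in means = 28.3 − 48.9 = -20.6000.
-20.6000 ± 1.4874 → (-22.0874, -19.1126).
The interval (-22.0874, -19.1126) does not contain 0, so the difference is significant.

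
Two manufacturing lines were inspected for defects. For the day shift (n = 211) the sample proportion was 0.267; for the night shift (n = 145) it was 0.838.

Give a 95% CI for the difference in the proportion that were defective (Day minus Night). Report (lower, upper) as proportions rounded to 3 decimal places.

SE₁ = √(p̂₁(1−p̂₁)/n₁) = √(0.2670·0.7330/211) = 0.03046; SE₂ = √(0.8380·0.1620/145) = 0.03060.
Independent samples: SE of the difference = √(SE₁² + SE₂²) = √(0.0009278116 + 0.00093636) = 0.04318.
z* for 95% confidence is 1.960, so the margin of error is 1.960 × 0.04318 = 0.08463.
Point estimate p̂₁ − p̂₂ = 0.2670 − 0.8380 = -0.5710.
-0.5710 ± 0.08463 → (-0.656, -0.486).

(-0.656, -0.486)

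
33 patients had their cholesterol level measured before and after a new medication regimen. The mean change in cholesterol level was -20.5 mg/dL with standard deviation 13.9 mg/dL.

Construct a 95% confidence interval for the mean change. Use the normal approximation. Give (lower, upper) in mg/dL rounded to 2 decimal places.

(-25.24, -15.76)

This is a matched-pairs design, so SE = s_d/√n = 13.9/√33 = 2.4197.
Margin = 1.960 × 2.4197 = 4.7426; the interval is -20.5 ± 4.7426 = (-25.24, -15.76).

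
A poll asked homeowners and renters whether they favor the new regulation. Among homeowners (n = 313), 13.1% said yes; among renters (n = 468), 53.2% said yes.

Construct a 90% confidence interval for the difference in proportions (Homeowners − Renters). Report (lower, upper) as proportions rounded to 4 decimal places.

(-0.4502, -0.3518)

The two standard errors are √(0.1310×0.8690/313) = 0.01907 and √(0.5320×0.4680/468) = 0.02307.
Because the samples are independent, SE_diff = √(0.01907² + 0.02307²) = 0.02993.
Using z* = 1.645 for 90%, ME = 1.645 × 0.02993 = 0.04923.
p̂₁ − p̂₂ = -0.4010; interval -0.4010 ± 0.04923 gives (-0.4502, -0.3518).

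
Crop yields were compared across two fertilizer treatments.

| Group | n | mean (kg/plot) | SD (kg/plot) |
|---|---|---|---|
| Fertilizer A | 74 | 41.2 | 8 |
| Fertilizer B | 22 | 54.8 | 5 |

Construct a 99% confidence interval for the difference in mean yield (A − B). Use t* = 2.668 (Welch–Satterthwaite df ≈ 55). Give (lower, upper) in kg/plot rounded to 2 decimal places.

(-17.37, -9.83)

Standard errors of each mean: 8/√74 = 0.9300 and 5/√22 = 1.0660.
SE(x̄₁ − x̄₂) = √(0.9300² + 1.0660²) = 1.4147 for independent samples with unequal variances.
With t* = 2.668, the margin is 2.668 × 1.4147 = 3.7744.
x̄₁ − x̄₂ = 41.2 − 54.8 = -13.6000; the interval is -13.6000 ± 3.7744 = (-17.37, -9.83).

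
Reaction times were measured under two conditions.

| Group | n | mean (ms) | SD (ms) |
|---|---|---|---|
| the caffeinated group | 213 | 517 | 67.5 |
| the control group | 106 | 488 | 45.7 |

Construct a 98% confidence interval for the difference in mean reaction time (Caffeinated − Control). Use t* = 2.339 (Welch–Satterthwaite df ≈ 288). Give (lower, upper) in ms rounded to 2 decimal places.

SE₁ = s₁/√n₁ = 67.5/√213 = 4.6250; SE₂ = 45.7/√106 = 4.4388.
Independent samples, unequal variances: SE_diff = √(SE₁² + SE₂²) = √(21.390625 + 19.70294544) = 6.4104.
t* = 2.339, so margin of error = 2.339 × 6.4104 = 14.9939.
Difference in means = 517 − 488 = 29.0000.
29.0000 ± 14.9939 → (14.01, 43.99).

(14.01, 43.99)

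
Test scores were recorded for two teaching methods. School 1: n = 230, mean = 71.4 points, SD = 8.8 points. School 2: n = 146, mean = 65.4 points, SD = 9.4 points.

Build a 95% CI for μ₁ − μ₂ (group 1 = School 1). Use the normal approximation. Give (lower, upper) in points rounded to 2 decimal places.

(4.10, 7.90)

Standard errors of each mean: 8.8/√230 = 0.5803 and 9.4/√146 = 0.7779.
SE(x̄₁ − x̄₂) = √(0.5803² + 0.7779²) = 0.9705 for independent samples with unequal variances.
With z* = 1.960, the margin is 1.960 × 0.9705 = 1.9022.
x̄₁ − x̄₂ = 71.4 − 65.4 = 6.0000; the interval is 6.0000 ± 1.9022 = (4.10, 7.90).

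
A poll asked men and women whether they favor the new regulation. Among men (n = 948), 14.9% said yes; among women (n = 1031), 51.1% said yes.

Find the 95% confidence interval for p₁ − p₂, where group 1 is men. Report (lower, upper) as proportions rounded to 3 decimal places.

The two standard errors are √(0.1490×0.8510/948) = 0.01157 and √(0.5110×0.4890/1031) = 0.01557.
Because the samples are independent, SE_diff = √(0.01157² + 0.01557²) = 0.01940.
Using z* = 1.960 for 95%, ME = 1.960 × 0.01940 = 0.03802.
p̂₁ − p̂₂ = -0.3620; interval -0.3620 ± 0.03802 gives (-0.400, -0.324).

(-0.400, -0.324)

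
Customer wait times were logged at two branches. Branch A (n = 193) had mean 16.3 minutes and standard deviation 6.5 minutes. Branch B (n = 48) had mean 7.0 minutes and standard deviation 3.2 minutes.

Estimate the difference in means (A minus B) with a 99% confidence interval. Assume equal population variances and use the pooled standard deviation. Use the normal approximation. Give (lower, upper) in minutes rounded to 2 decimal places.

(6.81, 11.79)

Pooled variance s_p² = [192·6.5² + 47·3.2²] / (193+48−2) = 35.9551, so s_p = 5.9963.
SE_diff = s_p·√(1/n₁ + 1/n₂) = 5.9963·√(1/193 + 1/48) = 0.9671.
z* = 2.576; margin = 2.576 × 0.9671 = 2.4912.
Difference = 16.3 − 7.0 = 9.3000.
9.3000 ± 2.4912 → (6.81, 11.79).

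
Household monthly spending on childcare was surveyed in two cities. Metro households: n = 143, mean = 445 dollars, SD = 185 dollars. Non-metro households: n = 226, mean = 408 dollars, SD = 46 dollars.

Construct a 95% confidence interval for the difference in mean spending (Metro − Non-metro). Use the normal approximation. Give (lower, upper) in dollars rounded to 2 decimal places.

Standard errors of each mean: 185/√143 = 15.4705 and 46/√226 = 3.0599.
SE(x̄₁ − x̄₂) = √(15.4705² + 3.0599²) = 15.7702 for independent samples with unequal variances.
With z* = 1.960, the margin is 1.960 × 15.7702 = 30.9096.
x̄₁ − x̄₂ = 445 − 408 = 37.0000; the interval is 37.0000 ± 30.9096 = (6.09, 67.91).

(6.09, 67.91)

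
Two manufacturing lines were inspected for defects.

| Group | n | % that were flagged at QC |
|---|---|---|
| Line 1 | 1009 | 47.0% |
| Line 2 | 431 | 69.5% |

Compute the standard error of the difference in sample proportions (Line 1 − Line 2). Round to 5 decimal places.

0.02718

Each SE is √(p̂(1−p̂)/n): √(0.4700·0.5300/1009) = 0.01571 and √(0.6950·0.3050/431) = 0.02218.
SE(p̂₁ − p̂₂) = √(SE₁² + SE₂²) = √(0.0002468041 + 0.0004919524) = 0.02718, since the two samples are independent.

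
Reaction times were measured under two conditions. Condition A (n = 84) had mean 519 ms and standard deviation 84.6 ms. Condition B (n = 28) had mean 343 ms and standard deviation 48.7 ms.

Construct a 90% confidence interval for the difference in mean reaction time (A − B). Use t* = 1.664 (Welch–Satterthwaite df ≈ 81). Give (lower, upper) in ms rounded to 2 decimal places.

(154.31, 197.69)

SE₁ = s₁/√n₁ = 84.6/√84 = 9.2306; SE₂ = 48.7/√28 = 9.2034.
Independent samples, unequal variances: SE_diff = √(SE₁² + SE₂²) = √(85.20397636 + 84.70257156) = 13.0348.
t* = 1.664, so margin of error = 1.664 × 13.0348 = 21.6899.
Difference in means = 519 − 343 = 176.0000.
176.0000 ± 21.6899 → (154.31, 197.69).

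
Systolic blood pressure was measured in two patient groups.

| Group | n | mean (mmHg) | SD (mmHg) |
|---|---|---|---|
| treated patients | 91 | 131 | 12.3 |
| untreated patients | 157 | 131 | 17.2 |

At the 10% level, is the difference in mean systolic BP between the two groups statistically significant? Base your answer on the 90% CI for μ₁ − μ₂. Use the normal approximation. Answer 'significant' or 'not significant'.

not significant

Per-group SEs: s₁/√n₁ = 12.3/√91 = 1.2894, s₂/√n₂ = 17.2/√157 = 1.3727.
Unpooled SE of the difference: √(1.66255236 + 1.88430529) = 1.8833.
Margin of error = z* · SE = 1.645 × 1.8833 = 3.0980.
x̄₁ − x̄₂ = 131 − 131 = 0.0000.
CI: 0.0000 ± 3.0980 = (-3.0980, 3.0980).
The interval (-3.0980, 3.0980) contains 0, so the difference is not significant.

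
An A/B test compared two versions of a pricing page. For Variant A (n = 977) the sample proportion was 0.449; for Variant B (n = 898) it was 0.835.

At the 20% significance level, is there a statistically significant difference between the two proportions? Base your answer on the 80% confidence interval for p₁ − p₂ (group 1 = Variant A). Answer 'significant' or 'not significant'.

significant

Each SE is √(p̂(1−p̂)/n): √(0.4490·0.5510/977) = 0.01591 and √(0.8350·0.1650/898) = 0.01239.
SE(p̂₁ − p̂₂) = √(SE₁² + SE₂²) = √(0.0002531281 + 0.0001535121) = 0.02017, since the two samples are independent.
At 80% confidence z* = 1.282; margin = 1.282 × 0.02017 = 0.02586.
The difference is 0.4490 − 0.8350 = -0.3860, so the interval is -0.3860 ± 0.02586 = (-0.41186, -0.36014).
The interval (-0.41186, -0.36014) does not contain 0, so the difference is significant.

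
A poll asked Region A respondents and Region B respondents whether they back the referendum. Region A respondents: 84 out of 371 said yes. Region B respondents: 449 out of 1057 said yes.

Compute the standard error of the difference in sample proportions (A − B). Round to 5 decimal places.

0.02652

Sample proportions: 84/371 = 0.2264, 449/1057 = 0.4248.
Each SE is √(p̂(1−p̂)/n): √(0.2264·0.7736/371) = 0.02173 and √(0.4248·0.5752/1057) = 0.01520.
SE(p̂₁ − p̂₂) = √(SE₁² + SE₂²) = √(0.0004721929 + 0.00023104) = 0.02652, since the two samples are independent.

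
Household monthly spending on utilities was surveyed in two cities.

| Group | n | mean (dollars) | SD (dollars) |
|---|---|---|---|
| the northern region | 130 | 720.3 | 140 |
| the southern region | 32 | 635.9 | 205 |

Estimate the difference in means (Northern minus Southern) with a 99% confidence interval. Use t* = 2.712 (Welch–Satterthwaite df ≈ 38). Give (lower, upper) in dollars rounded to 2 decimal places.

Standard errors of each mean: 140/√130 = 12.2788 and 205/√32 = 36.2392.
SE(x̄₁ − x̄₂) = √(12.2788² + 36.2392²) = 38.2629 for independent samples with unequal variances.
With t* = 2.712, the margin is 2.712 × 38.2629 = 103.7690.
x̄₁ − x̄₂ = 720.3 − 635.9 = 84.4000; the interval is 84.4000 ± 103.7690 = (-19.37, 188.17).

(-19.37, 188.17)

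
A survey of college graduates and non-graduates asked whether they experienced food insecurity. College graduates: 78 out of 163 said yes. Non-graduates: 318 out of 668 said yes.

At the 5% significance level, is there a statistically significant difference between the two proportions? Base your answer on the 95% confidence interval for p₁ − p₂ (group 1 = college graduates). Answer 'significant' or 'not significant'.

First, p̂₁ = 78/163 = 0.4785; p̂₂ = 318/668 = 0.4760.
The two standard errors are √(0.4785×0.5215/163) = 0.03913 and √(0.4760×0.5240/668) = 0.01932.
Because the samples are independent, SE_diff = √(0.03913² + 0.01932²) = 0.04364.
Using z* = 1.960 for 95%, ME = 1.960 × 0.04364 = 0.08553.
p̂₁ − p̂₂ = 0.0025; interval 0.0025 ± 0.08553 gives (-0.08303, 0.08803).
The interval (-0.08303, 0.08803) contains 0, so the difference is not significant.

not significant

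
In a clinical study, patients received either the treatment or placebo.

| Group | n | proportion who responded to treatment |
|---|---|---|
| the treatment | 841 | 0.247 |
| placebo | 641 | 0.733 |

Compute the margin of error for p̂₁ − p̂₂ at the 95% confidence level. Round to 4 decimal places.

0.0450

Each SE is √(p̂(1−p̂)/n): √(0.2470·0.7530/841) = 0.01487 and √(0.7330·0.2670/641) = 0.01747.
SE(p̂₁ − p̂₂) = √(SE₁² + SE₂²) = √(0.0002211169 + 0.0003052009) = 0.02294, since the two samples are independent.
At 95% confidence z* = 1.960; margin = 1.960 × 0.02294 = 0.04496.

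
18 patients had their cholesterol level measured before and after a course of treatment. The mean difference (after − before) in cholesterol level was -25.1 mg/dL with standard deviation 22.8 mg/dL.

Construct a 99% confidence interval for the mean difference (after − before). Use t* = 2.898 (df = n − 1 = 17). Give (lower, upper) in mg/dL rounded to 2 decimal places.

Paired design: SE = s_d/√n = 22.8/√18 = 5.3740.
t* = 2.898; margin of error = 2.898 × 5.3740 = 15.5739.
-25.1 ± 15.5739 → (-40.67, -9.53).

(-40.67, -9.53)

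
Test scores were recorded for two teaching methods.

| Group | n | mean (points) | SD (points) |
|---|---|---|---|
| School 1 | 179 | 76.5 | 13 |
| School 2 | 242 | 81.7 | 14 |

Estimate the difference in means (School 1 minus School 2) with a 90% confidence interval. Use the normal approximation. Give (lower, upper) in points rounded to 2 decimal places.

(-7.38, -3.02)

Standard errors of each mean: 13/√179 = 0.9717 and 14/√242 = 0.9000.
SE(x̄₁ − x̄₂) = √(0.9717² + 0.9000²) = 1.3245 for independent samples with unequal variances.
With z* = 1.645, the margin is 1.645 × 1.3245 = 2.1788.
x̄₁ − x̄₂ = 76.5 − 81.7 = -5.2000; the interval is -5.2000 ± 2.1788 = (-7.38, -3.02).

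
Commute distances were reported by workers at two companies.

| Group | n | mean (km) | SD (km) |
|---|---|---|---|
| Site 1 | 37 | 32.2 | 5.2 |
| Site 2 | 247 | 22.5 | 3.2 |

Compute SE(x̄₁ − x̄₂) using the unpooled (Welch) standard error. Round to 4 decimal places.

0.8788

SE₁ = s₁/√n₁ = 5.2/√37 = 0.8549; SE₂ = 3.2/√247 = 0.2036.
Independent samples, unequal variances: SE_diff = √(SE₁² + SE₂²) = √(0.73085401 + 0.04145296) = 0.8788.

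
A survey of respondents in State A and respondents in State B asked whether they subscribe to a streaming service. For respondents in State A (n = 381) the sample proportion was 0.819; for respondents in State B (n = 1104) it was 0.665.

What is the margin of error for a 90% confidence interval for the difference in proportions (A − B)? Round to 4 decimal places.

0.0400

Each SE is √(p̂(1−p̂)/n): √(0.8190·0.1810/381) = 0.01973 and √(0.6650·0.3350/1104) = 0.01421.
SE(p̂₁ − p̂₂) = √(SE₁² + SE₂²) = √(0.0003892729 + 0.0002019241) = 0.02431, since the two samples are independent.
At 90% confidence z* = 1.645; margin = 1.645 × 0.02431 = 0.03999.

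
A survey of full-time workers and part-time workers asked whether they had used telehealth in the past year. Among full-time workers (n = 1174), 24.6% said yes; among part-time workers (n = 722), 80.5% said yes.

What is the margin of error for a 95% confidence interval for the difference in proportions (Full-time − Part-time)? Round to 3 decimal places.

0.038

SE₁ = √(p̂₁(1−p̂₁)/n₁) = √(0.2460·0.7540/1174) = 0.01257; SE₂ = √(0.8050·0.1950/722) = 0.01475.
Independent samples: SE of the difference = √(SE₁² + SE₂²) = √(0.0001580049 + 0.0002175625) = 0.01938.
z* for 95% confidence is 1.960, so the margin of error is 1.960 × 0.01938 = 0.03798.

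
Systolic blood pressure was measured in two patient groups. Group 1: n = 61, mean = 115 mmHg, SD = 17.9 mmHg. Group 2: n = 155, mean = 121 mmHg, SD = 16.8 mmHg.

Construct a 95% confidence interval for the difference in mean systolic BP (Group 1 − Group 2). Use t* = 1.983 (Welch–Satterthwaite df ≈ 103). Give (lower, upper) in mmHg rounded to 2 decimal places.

(-11.27, -0.73)

Per-group SEs: s₁/√n₁ = 17.9/√61 = 2.2919, s₂/√n₂ = 16.8/√155 = 1.3494.
Unpooled SE of the difference: √(5.25280561 + 1.82088036) = 2.6596.
Margin of error = t* · SE = 1.983 × 2.6596 = 5.2740.
x̄₁ − x̄₂ = 115 − 121 = -6.0000.
CI: -6.0000 ± 5.2740 = (-11.27, -0.73).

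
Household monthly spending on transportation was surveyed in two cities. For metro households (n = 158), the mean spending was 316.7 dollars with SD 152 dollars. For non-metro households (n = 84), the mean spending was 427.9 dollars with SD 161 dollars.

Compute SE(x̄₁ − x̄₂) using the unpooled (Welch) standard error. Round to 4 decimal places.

21.3263

Per-group SEs: s₁/√n₁ = 152/√158 = 12.0925, s₂/√n₂ = 161/√84 = 17.5665.
Unpooled SE of the difference: √(146.22855625 + 308.58192225) = 21.3263.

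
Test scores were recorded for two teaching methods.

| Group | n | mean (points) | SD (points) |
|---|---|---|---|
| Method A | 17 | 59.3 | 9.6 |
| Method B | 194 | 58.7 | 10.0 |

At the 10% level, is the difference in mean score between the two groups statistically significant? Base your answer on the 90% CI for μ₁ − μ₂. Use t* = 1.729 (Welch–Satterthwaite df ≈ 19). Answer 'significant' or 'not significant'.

SE₁ = s₁/√n₁ = 9.6/√17 = 2.3283; SE₂ = 10.0/√194 = 0.7180.
Independent samples, unequal variances: SE_diff = √(SE₁² + SE₂²) = √(5.42098089 + 0.515524) = 2.4365.
t* = 1.729, so margin of error = 1.729 × 2.4365 = 4.2127.
Difference in means = 59.3 − 58.7 = 0.6000.
0.6000 ± 4.2127 → (-3.6127, 4.8127).
The interval (-3.6127, 4.8127) contains 0, so the difference is not significant.

not significant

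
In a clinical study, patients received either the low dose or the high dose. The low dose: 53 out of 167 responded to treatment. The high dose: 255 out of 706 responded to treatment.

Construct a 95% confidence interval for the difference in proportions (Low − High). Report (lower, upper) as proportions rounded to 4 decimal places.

(-0.1228, 0.0352)

Sample proportions: 53/167 = 0.3174, 255/706 = 0.3612.
Each SE is √(p̂(1−p̂)/n): √(0.3174·0.6826/167) = 0.03602 and √(0.3612·0.6388/706) = 0.01808.
SE(p̂₁ − p̂₂) = √(SE₁² + SE₂²) = √(0.0012974404 + 0.0003268864) = 0.04030, since the two samples are independent.
At 95% confidence z* = 1.960; margin = 1.960 × 0.04030 = 0.07899.
The difference is 0.3174 − 0.3612 = -0.0438, so the interval is -0.0438 ± 0.07899 = (-0.1228, 0.0352).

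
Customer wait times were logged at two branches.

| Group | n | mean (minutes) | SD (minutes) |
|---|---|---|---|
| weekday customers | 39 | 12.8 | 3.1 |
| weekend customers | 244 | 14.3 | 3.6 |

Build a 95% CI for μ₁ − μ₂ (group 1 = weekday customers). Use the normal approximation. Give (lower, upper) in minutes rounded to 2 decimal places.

(-2.57, -0.43)

Standard errors of each mean: 3.1/√39 = 0.4964 and 3.6/√244 = 0.2305.
SE(x̄₁ − x̄₂) = √(0.4964² + 0.2305²) = 0.5473 for independent samples with unequal variances.
With z* = 1.960, the margin is 1.960 × 0.5473 = 1.0727.
x̄₁ − x̄₂ = 12.8 − 14.3 = -1.5000; the interval is -1.5000 ± 1.0727 = (-2.57, -0.43).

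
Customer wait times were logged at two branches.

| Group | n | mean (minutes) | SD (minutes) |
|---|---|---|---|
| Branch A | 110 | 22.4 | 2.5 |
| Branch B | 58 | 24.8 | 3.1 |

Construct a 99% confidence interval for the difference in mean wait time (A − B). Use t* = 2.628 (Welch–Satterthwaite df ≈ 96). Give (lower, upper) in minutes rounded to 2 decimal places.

(-3.64, -1.16)

Per-group SEs: s₁/√n₁ = 2.5/√110 = 0.2384, s₂/√n₂ = 3.1/√58 = 0.4070.
Unpooled SE of the difference: √(0.05683456 + 0.165649) = 0.4717.
Margin of error = t* · SE = 2.628 × 0.4717 = 1.2396.
x̄₁ − x̄₂ = 22.4 − 24.8 = -2.4000.
CI: -2.4000 ± 1.2396 = (-3.64, -1.16).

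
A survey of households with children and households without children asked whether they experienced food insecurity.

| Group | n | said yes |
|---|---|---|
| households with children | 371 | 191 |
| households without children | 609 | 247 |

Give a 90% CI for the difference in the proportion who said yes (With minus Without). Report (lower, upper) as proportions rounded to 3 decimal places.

Sample proportions: 191/371 = 0.5148, 247/609 = 0.4056.
Each SE is √(p̂(1−p̂)/n): √(0.5148·0.4852/371) = 0.02595 and √(0.4056·0.5944/609) = 0.01990.
SE(p̂₁ − p̂₂) = √(SE₁² + SE₂²) = √(0.0006734025 + 0.00039601) = 0.03270, since the two samples are independent.
At 90% confidence z* = 1.645; margin = 1.645 × 0.03270 = 0.05379.
The difference is 0.5148 − 0.4056 = 0.1092, so the interval is 0.1092 ± 0.05379 = (0.055, 0.163).

(0.055, 0.163)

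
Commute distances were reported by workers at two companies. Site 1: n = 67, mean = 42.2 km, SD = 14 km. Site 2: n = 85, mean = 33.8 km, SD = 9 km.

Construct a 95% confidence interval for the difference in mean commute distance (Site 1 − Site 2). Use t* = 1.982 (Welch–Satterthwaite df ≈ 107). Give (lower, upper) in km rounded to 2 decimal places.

(4.50, 12.30)

Standard errors of each mean: 14/√67 = 1.7104 and 9/√85 = 0.9762.
SE(x̄₁ − x̄₂) = √(1.7104² + 0.9762²) = 1.9694 for independent samples with unequal variances.
With t* = 1.982, the margin is 1.982 × 1.9694 = 3.9034.
x̄₁ − x̄₂ = 42.2 − 33.8 = 8.4000; the interval is 8.4000 ± 3.9034 = (4.50, 12.30).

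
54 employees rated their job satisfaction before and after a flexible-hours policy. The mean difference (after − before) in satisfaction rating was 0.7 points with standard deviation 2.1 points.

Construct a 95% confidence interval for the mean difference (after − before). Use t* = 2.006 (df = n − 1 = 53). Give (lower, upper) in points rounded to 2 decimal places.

(0.13, 1.27)

Paired design: SE = s_d/√n = 2.1/√54 = 0.2858.
t* = 2.006; margin of error = 2.006 × 0.2858 = 0.5733.
0.7 ± 0.5733 → (0.13, 1.27).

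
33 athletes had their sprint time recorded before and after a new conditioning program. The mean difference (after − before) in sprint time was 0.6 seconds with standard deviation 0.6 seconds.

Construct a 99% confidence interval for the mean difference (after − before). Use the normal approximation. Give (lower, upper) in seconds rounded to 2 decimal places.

(0.33, 0.87)

This is a matched-pairs design, so SE = s_d/√n = 0.6/√33 = 0.1044.
Margin = 2.576 × 0.1044 = 0.2689; the interval is 0.6 ± 0.2689 = (0.33, 0.87).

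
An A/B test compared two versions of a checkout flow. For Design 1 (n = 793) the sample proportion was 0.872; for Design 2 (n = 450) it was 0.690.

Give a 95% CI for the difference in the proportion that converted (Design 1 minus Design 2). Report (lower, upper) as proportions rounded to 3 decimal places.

The two standard errors are √(0.8720×0.1280/793) = 0.01186 and √(0.6900×0.3100/450) = 0.02180.
Because the samples are independent, SE_diff = √(0.01186² + 0.02180²) = 0.02482.
Using z* = 1.960 for 95%, ME = 1.960 × 0.02482 = 0.04865.
p̂₁ − p̂₂ = 0.1820; interval 0.1820 ± 0.04865 gives (0.133, 0.231).

(0.133, 0.231)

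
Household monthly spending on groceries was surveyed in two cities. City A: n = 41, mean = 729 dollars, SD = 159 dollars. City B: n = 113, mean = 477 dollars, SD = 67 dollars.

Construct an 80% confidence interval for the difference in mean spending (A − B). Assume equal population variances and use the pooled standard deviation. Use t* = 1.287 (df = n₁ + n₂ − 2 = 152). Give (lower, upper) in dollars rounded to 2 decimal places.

(228.58, 275.42)

s_p = √[((n₁−1)s₁² + (n₂−1)s₂²)/(n₁+n₂−2)] = √[(40·159² + 112·67²)/152] = 99.8027.
SE = 99.8027·√(1/41 + 1/113) = 18.1958.
With t* = 1.287, margin = 1.287 × 18.1958 = 23.4180.
x̄₁ − x̄₂ = 729 − 477 = 252.0000; interval 252.0000 ± 23.4180 = (228.58, 275.42).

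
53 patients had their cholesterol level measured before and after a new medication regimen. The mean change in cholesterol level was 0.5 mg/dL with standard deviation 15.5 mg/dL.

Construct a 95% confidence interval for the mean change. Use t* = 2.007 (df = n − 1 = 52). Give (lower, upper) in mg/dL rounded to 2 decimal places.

This is a matched-pairs design, so SE = s_d/√n = 15.5/√53 = 2.1291.
Margin = 2.007 × 2.1291 = 4.2731; the interval is 0.5 ± 4.2731 = (-3.77, 4.77).

(-3.77, 4.77)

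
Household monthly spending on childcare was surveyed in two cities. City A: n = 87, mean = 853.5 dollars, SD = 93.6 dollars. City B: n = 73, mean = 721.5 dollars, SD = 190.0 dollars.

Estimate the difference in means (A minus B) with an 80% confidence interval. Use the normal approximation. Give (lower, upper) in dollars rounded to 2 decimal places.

(100.72, 163.28)

Standard errors of each mean: 93.6/√87 = 10.0350 and 190.0/√73 = 22.2378.
SE(x̄₁ − x̄₂) = √(10.0350² + 22.2378²) = 24.3972 for independent samples with unequal variances.
With z* = 1.282, the margin is 1.282 × 24.3972 = 31.2772.
x̄₁ − x̄₂ = 853.5 − 721.5 = 132.0000; the interval is 132.0000 ± 31.2772 = (100.72, 163.28).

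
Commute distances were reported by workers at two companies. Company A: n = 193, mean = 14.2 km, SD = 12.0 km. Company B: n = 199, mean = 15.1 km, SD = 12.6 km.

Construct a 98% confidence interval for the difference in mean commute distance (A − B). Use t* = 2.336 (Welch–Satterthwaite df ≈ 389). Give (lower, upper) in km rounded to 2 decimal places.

Per-group SEs: s₁/√n₁ = 12.0/√193 = 0.8638, s₂/√n₂ = 12.6/√199 = 0.8932.
Unpooled SE of the difference: √(0.74615044 + 0.79780624) = 1.2426.
Margin of error = t* · SE = 2.336 × 1.2426 = 2.9027.
x̄₁ − x̄₂ = 14.2 − 15.1 = -0.9000.
CI: -0.9000 ± 2.9027 = (-3.80, 2.00).

(-3.80, 2.00)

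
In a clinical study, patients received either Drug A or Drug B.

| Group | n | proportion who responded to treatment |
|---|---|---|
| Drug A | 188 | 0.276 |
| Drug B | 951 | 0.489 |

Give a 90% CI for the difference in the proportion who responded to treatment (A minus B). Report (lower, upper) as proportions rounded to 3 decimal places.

(-0.273, -0.153)

Each SE is √(p̂(1−p̂)/n): √(0.2760·0.7240/188) = 0.03260 and √(0.4890·0.5110/951) = 0.01621.
SE(p̂₁ − p̂₂) = √(SE₁² + SE₂²) = √(0.00106276 + 0.0002627641) = 0.03641, since the two samples are independent.
At 90% confidence z* = 1.645; margin = 1.645 × 0.03641 = 0.05989.
The difference is 0.2760 − 0.4890 = -0.2130, so the interval is -0.2130 ± 0.05989 = (-0.273, -0.153).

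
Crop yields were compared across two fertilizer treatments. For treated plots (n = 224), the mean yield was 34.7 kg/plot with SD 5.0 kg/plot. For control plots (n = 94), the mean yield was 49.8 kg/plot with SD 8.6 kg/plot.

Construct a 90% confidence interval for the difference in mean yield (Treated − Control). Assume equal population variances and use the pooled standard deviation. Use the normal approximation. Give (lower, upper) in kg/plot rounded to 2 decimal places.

Pooled variance s_p² = [223·5.0² + 93·8.6²] / (224+94−2) = 39.4091, so s_p = 6.2777.
SE_diff = s_p·√(1/n₁ + 1/n₂) = 6.2777·√(1/224 + 1/94) = 0.7715.
z* = 1.645; margin = 1.645 × 0.7715 = 1.2691.
Difference = 34.7 − 49.8 = -15.1000.
-15.1000 ± 1.2691 → (-16.37, -13.83).

(-16.37, -13.83)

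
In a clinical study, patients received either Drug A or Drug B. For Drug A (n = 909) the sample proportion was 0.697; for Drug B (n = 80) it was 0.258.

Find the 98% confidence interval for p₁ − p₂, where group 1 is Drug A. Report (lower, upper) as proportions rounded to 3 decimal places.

SE₁ = √(p̂₁(1−p̂₁)/n₁) = √(0.6970·0.3030/909) = 0.01524; SE₂ = √(0.2580·0.7420/80) = 0.04892.
Independent samples: SE of the difference = √(SE₁² + SE₂²) = √(0.0002322576 + 0.0023931664) = 0.05124.
z* for 98% confidence is 2.326, so the margin of error is 2.326 × 0.05124 = 0.11918.
Point estimate p̂₁ − p̂₂ = 0.6970 − 0.2580 = 0.4390.
0.4390 ± 0.11918 → (0.320, 0.558).

(0.320, 0.558)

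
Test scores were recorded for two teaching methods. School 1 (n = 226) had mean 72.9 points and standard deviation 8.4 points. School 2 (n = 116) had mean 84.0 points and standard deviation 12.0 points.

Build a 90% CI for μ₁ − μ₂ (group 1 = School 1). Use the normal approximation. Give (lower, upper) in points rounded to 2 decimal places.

(-13.15, -9.05)

Per-group SEs: s₁/√n₁ = 8.4/√226 = 0.5588, s₂/√n₂ = 12.0/√116 = 1.1142.
Unpooled SE of the difference: √(0.31225744 + 1.24144164) = 1.2465.
Margin of error = z* · SE = 1.645 × 1.2465 = 2.0505.
x̄₁ − x̄₂ = 72.9 − 84.0 = -11.1000.
CI: -11.1000 ± 2.0505 = (-13.15, -9.05).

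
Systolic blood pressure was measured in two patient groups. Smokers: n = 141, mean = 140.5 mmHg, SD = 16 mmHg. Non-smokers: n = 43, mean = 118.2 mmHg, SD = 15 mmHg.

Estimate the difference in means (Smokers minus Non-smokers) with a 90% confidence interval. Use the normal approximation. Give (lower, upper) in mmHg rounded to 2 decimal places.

Per-group SEs: s₁/√n₁ = 16/√141 = 1.3474, s₂/√n₂ = 15/√43 = 2.2875.
Unpooled SE of the difference: √(1.81548676 + 5.23265625) = 2.6548.
Margin of error = z* · SE = 1.645 × 2.6548 = 4.3671.
x̄₁ − x̄₂ = 140.5 − 118.2 = 22.3000.
CI: 22.3000 ± 4.3671 = (17.93, 26.67).

(17.93, 26.67)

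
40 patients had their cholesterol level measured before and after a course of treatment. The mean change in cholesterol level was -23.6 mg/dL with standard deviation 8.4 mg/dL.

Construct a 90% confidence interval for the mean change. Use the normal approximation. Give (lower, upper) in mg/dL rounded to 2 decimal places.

(-25.78, -21.42)

Paired design: SE = s_d/√n = 8.4/√40 = 1.3282.
z* = 1.645; margin of error = 1.645 × 1.3282 = 2.1849.
-23.6 ± 2.1849 → (-25.78, -21.42).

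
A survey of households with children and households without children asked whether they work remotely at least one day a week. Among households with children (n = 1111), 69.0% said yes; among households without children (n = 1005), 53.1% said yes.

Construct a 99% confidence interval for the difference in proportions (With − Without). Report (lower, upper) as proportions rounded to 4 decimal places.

The two standard errors are √(0.6900×0.3100/1111) = 0.01388 and √(0.5310×0.4690/1005) = 0.01574.
Because the samples are independent, SE_diff = √(0.01388² + 0.01574²) = 0.02099.
Using z* = 2.576 for 99%, ME = 2.576 × 0.02099 = 0.05407.
p̂₁ − p̂₂ = 0.1590; interval 0.1590 ± 0.05407 gives (0.1049, 0.2131).

(0.1049, 0.2131)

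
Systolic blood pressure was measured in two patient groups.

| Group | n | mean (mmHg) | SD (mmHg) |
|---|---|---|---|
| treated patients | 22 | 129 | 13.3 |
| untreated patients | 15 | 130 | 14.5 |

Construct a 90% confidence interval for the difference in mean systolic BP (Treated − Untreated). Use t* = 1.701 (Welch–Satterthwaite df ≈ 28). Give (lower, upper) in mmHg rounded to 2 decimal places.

SE₁ = s₁/√n₁ = 13.3/√22 = 2.8356; SE₂ = 14.5/√15 = 3.7439.
Independent samples, unequal variances: SE_diff = √(SE₁² + SE₂²) = √(8.04062736 + 14.01678721) = 4.6965.
t* = 1.701, so margin of error = 1.701 × 4.6965 = 7.9887.
Difference in means = 129 − 130 = -1.0000.
-1.0000 ± 7.9887 → (-8.99, 6.99).

(-8.99, 6.99)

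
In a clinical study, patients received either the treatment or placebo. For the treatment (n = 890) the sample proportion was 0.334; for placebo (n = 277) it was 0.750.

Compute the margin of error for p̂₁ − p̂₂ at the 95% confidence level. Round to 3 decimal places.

0.060

SE₁ = √(p̂₁(1−p̂₁)/n₁) = √(0.3340·0.6660/890) = 0.01581; SE₂ = √(0.7500·0.2500/277) = 0.02602.
Independent samples: SE of the difference = √(SE₁² + SE₂²) = √(0.0002499561 + 0.0006770404) = 0.03045.
z* for 95% confidence is 1.960, so the margin of error is 1.960 × 0.03045 = 0.05968.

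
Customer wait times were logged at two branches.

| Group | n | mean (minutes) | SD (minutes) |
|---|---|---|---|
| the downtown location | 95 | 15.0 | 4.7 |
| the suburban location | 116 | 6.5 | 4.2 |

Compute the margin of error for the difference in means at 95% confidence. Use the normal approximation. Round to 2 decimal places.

1.22

SE₁ = s₁/√n₁ = 4.7/√95 = 0.4822; SE₂ = 4.2/√116 = 0.3900.
Independent samples, unequal variances: SE_diff = √(SE₁² + SE₂²) = √(0.23251684 + 0.1521) = 0.6202.
z* = 1.960, so margin of error = 1.960 × 0.6202 = 1.2156.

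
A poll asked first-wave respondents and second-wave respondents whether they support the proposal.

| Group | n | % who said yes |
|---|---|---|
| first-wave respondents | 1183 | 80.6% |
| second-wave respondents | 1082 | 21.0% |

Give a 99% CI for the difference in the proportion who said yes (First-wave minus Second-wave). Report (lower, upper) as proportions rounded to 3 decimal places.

The two standard errors are √(0.8060×0.1940/1183) = 0.01150 and √(0.2100×0.7900/1082) = 0.01238.
Because the samples are independent, SE_diff = √(0.01150² + 0.01238²) = 0.01690.
Using z* = 2.576 for 99%, ME = 2.576 × 0.01690 = 0.04353.
p̂₁ − p̂₂ = 0.5960; interval 0.5960 ± 0.04353 gives (0.552, 0.640).

(0.552, 0.640)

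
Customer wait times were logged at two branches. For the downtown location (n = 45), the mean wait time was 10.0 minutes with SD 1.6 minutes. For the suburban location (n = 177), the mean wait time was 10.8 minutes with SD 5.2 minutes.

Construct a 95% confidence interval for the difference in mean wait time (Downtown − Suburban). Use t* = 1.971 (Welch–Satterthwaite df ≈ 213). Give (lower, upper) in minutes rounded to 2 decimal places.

(-1.70, 0.10)

Standard errors of each mean: 1.6/√45 = 0.2385 and 5.2/√177 = 0.3909.
SE(x̄₁ − x̄₂) = √(0.2385² + 0.3909²) = 0.4579 for independent samples with unequal variances.
With t* = 1.971, the margin is 1.971 × 0.4579 = 0.9025.
x̄₁ − x̄₂ = 10.0 − 10.8 = -0.8000; the interval is -0.8000 ± 0.9025 = (-1.70, 0.10).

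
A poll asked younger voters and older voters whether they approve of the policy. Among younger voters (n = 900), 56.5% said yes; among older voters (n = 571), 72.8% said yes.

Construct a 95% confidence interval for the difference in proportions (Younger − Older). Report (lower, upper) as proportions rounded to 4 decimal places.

(-0.2118, -0.1142)

SE₁ = √(p̂₁(1−p̂₁)/n₁) = √(0.5650·0.4350/900) = 0.01653; SE₂ = √(0.7280·0.2720/571) = 0.01862.
Independent samples: SE of the difference = √(SE₁² + SE₂²) = √(0.0002732409 + 0.0003467044) = 0.02490.
z* for 95% confidence is 1.960, so the margin of error is 1.960 × 0.02490 = 0.04880.
Point estimate p̂₁ − p̂₂ = 0.5650 − 0.7280 = -0.1630.
-0.1630 ± 0.04880 → (-0.2118, -0.1142).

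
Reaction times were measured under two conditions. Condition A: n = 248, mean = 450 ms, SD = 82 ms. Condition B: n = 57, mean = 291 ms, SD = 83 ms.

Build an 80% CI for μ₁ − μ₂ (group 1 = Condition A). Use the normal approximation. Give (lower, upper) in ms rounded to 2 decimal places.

(143.41, 174.59)

SE₁ = s₁/√n₁ = 82/√248 = 5.2070; SE₂ = 83/√57 = 10.9936.
Independent samples, unequal variances: SE_diff = √(SE₁² + SE₂²) = √(27.112849 + 120.85924096) = 12.1644.
z* = 1.282, so margin of error = 1.282 × 12.1644 = 15.5948.
Difference in means = 450 − 291 = 159.0000.
159.0000 ± 15.5948 → (143.41, 174.59).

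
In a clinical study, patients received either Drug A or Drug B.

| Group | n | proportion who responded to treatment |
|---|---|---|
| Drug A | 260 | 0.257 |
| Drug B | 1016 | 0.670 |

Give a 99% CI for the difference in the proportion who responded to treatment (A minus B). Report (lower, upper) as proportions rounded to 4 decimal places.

The two standard errors are √(0.2570×0.7430/260) = 0.02710 and √(0.6700×0.3300/1016) = 0.01475.
Because the samples are independent, SE_diff = √(0.02710² + 0.01475²) = 0.03085.
Using z* = 2.576 for 99%, ME = 2.576 × 0.03085 = 0.07947.
p̂₁ − p̂₂ = -0.4130; interval -0.4130 ± 0.07947 gives (-0.4925, -0.3335).

(-0.4925, -0.3335)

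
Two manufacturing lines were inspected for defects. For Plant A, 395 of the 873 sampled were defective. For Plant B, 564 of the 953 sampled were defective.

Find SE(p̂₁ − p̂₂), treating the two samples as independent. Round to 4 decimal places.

Sample proportions: 395/873 = 0.4525, 564/953 = 0.5918.
Each SE is √(p̂(1−p̂)/n): √(0.4525·0.5475/873) = 0.01685 and √(0.5918·0.4082/953) = 0.01592.
SE(p̂₁ − p̂₂) = √(SE₁² + SE₂²) = √(0.0002839225 + 0.0002534464) = 0.02318, since the two samples are independent.

0.0232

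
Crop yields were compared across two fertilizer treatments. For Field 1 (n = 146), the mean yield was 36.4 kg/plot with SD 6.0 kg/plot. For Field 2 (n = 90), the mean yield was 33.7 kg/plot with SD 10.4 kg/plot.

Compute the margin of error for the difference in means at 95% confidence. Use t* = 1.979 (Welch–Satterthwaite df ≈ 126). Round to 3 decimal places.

Standard errors of each mean: 6.0/√146 = 0.4966 and 10.4/√90 = 1.0963.
SE(x̄₁ − x̄₂) = √(0.4966² + 1.0963²) = 1.2035 for independent samples with unequal variances.
With t* = 1.979, the margin is 1.979 × 1.2035 = 2.3817.

2.382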